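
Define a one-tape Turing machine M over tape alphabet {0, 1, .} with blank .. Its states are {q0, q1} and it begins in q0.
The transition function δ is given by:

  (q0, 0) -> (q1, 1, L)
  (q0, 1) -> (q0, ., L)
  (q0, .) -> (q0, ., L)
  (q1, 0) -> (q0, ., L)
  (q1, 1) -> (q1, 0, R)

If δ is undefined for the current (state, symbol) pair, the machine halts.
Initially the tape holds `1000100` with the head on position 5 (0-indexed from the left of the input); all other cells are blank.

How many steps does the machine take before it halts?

11

q0 | 10001[0]0   read 0 → write 1, move L, go to q1
q1 | 1000[1]10   read 1 → write 0, move R, go to q1
q1 | 10000[1]0   read 1 → write 0, move R, go to q1
q1 | 100000[0]   read 0 → write ., move L, go to q0
q0 | 10000[0].   read 0 → write 1, move L, go to q1
q1 | 1000[0]1.   read 0 → write ., move L, go to q0
q0 | 100[0].1.   read 0 → write 1, move L, go to q1
q1 | 10[0]1.1.   read 0 → write ., move L, go to q0
q0 | 1[0].1.1.   read 0 → write 1, move L, go to q1
q1 | [1]1.1.1.   read 1 → write 0, move R, go to q1
q1 | 0[1].1.1.   read 1 → write 0, move R, go to q1
q1 | 00[.]1.1.
M halts after 11 transitions.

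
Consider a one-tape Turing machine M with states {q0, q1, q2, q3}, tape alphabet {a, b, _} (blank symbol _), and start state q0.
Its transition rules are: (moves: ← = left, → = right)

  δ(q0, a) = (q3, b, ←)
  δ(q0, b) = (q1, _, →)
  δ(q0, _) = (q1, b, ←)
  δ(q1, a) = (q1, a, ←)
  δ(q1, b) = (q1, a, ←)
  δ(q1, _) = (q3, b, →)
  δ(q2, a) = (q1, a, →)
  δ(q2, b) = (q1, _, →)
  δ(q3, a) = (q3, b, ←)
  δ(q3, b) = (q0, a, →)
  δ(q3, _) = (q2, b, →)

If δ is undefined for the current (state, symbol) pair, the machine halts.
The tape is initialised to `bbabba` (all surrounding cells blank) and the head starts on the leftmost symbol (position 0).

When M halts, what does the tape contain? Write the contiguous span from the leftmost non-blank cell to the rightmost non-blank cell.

state=q0 head=0 tape=[b]babba___   (q0,b)→(q1,_,→)
state=q1 head=1 tape=_[b]abba___   (q1,b)→(q1,a,←)
state=q1 head=0 tape=[_]aabba___   (q1,_)→(q3,b,→)
state=q3 head=1 tape=b[a]abba___   (q3,a)→(q3,b,←)
state=q3 head=0 tape=[b]babba___   (q3,b)→(q0,a,→)
state=q0 head=1 tape=a[b]abba___   (q0,b)→(q1,_,→)
state=q1 head=2 tape=a_[a]bba___   (q1,a)→(q1,a,←)
state=q1 head=1 tape=a[_]abba___   (q1,_)→(q3,b,→)
state=q3 head=2 tape=ab[a]bba___   (q3,a)→(q3,b,←)
state=q3 head=1 tape=a[b]bbba___   (q3,b)→(q0,a,→)
state=q0 head=2 tape=aa[b]bba___   (q0,b)→(q1,_,→)
state=q1 head=3 tape=aa_[b]ba___   (q1,b)→(q1,a,←)
state=q1 head=2 tape=aa[_]aba___   (q1,_)→(q3,b,→)
state=q3 head=3 tape=aab[a]ba___   (q3,a)→(q3,b,←)
state=q3 head=2 tape=aa[b]bba___   (q3,b)→(q0,a,→)
state=q0 head=3 tape=aaa[b]ba___   (q0,b)→(q1,_,→)
state=q1 head=4 tape=aaa_[b]a___   (q1,b)→(q1,a,←)
state=q1 head=3 tape=aaa[_]aa___   (q1,_)→(q3,b,→)
state=q3 head=4 tape=aaab[a]a___   (q3,a)→(q3,b,←)
state=q3 head=3 tape=aaa[b]ba___   (q3,b)→(q0,a,→)
state=q0 head=4 tape=aaaa[b]a___   (q0,b)→(q1,_,→)
state=q1 head=5 tape=aaaa_[a]___   (q1,a)→(q1,a,←)
state=q1 head=4 tape=aaaa[_]a___   (q1,_)→(q3,b,→)
state=q3 head=5 tape=aaaab[a]___   (q3,a)→(q3,b,←)
state=q3 head=4 tape=aaaa[b]b___   (q3,b)→(q0,a,→)
state=q0 head=5 tape=aaaaa[b]___   (q0,b)→(q1,_,→)
state=q1 head=6 tape=aaaaa_[_]__   (q1,_)→(q3,b,→)
state=q3 head=7 tape=aaaaa_b[_]_   (q3,_)→(q2,b,→)
state=q2 head=8 tape=aaaaa_bb[_]
The non-blank tape span at halt is aaaaa_bb.

aaaaa_bb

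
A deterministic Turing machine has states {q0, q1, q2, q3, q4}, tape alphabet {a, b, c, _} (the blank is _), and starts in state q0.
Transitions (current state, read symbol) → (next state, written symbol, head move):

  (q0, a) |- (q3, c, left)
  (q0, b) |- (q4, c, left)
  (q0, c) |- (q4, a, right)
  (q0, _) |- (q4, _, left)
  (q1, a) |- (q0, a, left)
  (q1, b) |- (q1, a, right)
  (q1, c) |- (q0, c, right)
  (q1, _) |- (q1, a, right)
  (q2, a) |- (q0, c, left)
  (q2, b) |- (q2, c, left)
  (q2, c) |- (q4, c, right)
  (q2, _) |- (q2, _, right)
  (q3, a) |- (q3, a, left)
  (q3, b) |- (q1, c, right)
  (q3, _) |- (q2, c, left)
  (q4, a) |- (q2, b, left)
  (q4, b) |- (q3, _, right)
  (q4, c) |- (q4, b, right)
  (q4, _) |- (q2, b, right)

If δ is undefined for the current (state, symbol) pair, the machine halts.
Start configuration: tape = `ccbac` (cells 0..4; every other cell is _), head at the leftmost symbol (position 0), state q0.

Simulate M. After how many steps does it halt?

20

q0 | __[c]cbac   read c → write a, move right, go to q4
q4 | __a[c]bac   read c → write b, move right, go to q4
q4 | __ab[b]ac   read b → write _, move right, go to q3
q3 | __ab_[a]c   read a → write a, move left, go to q3
q3 | __ab[_]ac   read _ → write c, move left, go to q2
q2 | __a[b]cac   read b → write c, move left, go to q2
q2 | __[a]ccac   read a → write c, move left, go to q0
q0 | _[_]cccac   read _ → write _, move left, go to q4
q4 | [_]_cccac   read _ → write b, move right, go to q2
q2 | b[_]cccac   read _ → write _, move right, go to q2
q2 | b_[c]ccac   read c → write c, move right, go to q4
q4 | b_c[c]cac   read c → write b, move right, go to q4
q4 | b_cb[c]ac   read c → write b, move right, go to q4
q4 | b_cbb[a]c   read a → write b, move left, go to q2
q2 | b_cb[b]bc   read b → write c, move left, go to q2
q2 | b_c[b]cbc   read b → write c, move left, go to q2
q2 | b_[c]ccbc   read c → write c, move right, go to q4
q4 | b_c[c]cbc   read c → write b, move right, go to q4
q4 | b_cb[c]bc   read c → write b, move right, go to q4
q4 | b_cbb[b]c   read b → write _, move right, go to q3
q3 | b_cbb_[c]
M halts after 20 transitions.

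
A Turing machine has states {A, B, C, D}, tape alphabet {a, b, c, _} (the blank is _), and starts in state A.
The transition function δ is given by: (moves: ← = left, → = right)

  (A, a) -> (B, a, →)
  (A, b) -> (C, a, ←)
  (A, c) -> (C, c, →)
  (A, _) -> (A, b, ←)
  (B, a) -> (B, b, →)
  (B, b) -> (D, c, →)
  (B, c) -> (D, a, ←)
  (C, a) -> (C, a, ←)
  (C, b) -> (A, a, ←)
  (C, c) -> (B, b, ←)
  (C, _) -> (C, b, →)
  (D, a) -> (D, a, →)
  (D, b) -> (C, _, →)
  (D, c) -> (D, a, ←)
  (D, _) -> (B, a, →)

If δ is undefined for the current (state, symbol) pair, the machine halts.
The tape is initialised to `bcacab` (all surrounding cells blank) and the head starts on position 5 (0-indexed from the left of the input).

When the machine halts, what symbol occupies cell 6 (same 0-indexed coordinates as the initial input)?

state=A head=5 tape=bcaca[b]__   (A,b)→(C,a,←)
state=C head=4 tape=bcac[a]a__   (C,a)→(C,a,←)
state=C head=3 tape=bca[c]aa__   (C,c)→(B,b,←)
state=B head=2 tape=bc[a]baa__   (B,a)→(B,b,→)
state=B head=3 tape=bcb[b]aa__   (B,b)→(D,c,→)
state=D head=4 tape=bcbc[a]a__   (D,a)→(D,a,→)
state=D head=5 tape=bcbca[a]__   (D,a)→(D,a,→)
state=D head=6 tape=bcbcaa[_]_   (D,_)→(B,a,→)
state=B head=7 tape=bcbcaaa[_]
Cell 6 holds a when M halts.

a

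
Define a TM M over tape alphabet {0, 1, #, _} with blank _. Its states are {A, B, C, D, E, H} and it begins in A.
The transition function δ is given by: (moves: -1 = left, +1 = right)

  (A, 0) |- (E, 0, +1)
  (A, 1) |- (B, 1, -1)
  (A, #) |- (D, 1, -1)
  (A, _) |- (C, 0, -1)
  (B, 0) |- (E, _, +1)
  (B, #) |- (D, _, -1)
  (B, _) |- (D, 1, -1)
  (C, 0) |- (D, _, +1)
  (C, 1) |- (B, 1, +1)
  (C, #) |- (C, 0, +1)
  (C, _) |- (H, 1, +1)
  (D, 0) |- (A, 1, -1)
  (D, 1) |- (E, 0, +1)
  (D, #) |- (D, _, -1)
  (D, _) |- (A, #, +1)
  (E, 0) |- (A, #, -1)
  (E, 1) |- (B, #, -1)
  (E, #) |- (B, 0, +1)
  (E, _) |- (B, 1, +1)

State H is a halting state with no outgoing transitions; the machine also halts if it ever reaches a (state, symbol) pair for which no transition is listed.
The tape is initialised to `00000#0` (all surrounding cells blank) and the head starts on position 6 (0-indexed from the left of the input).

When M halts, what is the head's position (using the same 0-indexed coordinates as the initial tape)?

9

A | 00000#[0]___   read 0 → write 0, move +1, go to E
E | 00000#0[_]__   read _ → write 1, move +1, go to B
B | 00000#01[_]_   read _ → write 1, move -1, go to D
D | 00000#0[1]1_   read 1 → write 0, move +1, go to E
E | 00000#00[1]_   read 1 → write #, move -1, go to B
B | 00000#0[0]#_   read 0 → write _, move +1, go to E
E | 00000#0_[#]_   read # → write 0, move +1, go to B
B | 00000#0_0[_]   read _ → write 1, move -1, go to D
D | 00000#0_[0]1   read 0 → write 1, move -1, go to A
A | 00000#0[_]11   read _ → write 0, move -1, go to C
C | 00000#[0]011   read 0 → write _, move +1, go to D
D | 00000#_[0]11   read 0 → write 1, move -1, go to A
A | 00000#[_]111   read _ → write 0, move -1, go to C
C | 00000[#]0111   read # → write 0, move +1, go to C
C | 000000[0]111   read 0 → write _, move +1, go to D
D | 000000_[1]11   read 1 → write 0, move +1, go to E
E | 000000_0[1]1   read 1 → write #, move -1, go to B
B | 000000_[0]#1   read 0 → write _, move +1, go to E
E | 000000__[#]1   read # → write 0, move +1, go to B
B | 000000__0[1]
At halt the head is at cell 9.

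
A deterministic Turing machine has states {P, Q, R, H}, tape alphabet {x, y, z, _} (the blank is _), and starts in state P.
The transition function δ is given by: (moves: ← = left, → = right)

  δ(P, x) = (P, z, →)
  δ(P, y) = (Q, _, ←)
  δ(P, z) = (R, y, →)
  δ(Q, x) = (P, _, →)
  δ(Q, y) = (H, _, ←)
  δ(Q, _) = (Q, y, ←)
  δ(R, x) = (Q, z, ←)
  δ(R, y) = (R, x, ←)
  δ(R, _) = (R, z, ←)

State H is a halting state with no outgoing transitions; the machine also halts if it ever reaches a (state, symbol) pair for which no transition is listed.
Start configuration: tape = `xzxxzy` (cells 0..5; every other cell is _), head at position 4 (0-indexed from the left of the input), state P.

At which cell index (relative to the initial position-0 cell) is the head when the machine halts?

2

state=P head=4 tape=xzxx[z]y   (P,z)→(R,y,→)
state=R head=5 tape=xzxxy[y]   (R,y)→(R,x,←)
state=R head=4 tape=xzxx[y]x   (R,y)→(R,x,←)
state=R head=3 tape=xzx[x]xx   (R,x)→(Q,z,←)
state=Q head=2 tape=xz[x]zxx   (Q,x)→(P,_,→)
state=P head=3 tape=xz_[z]xx   (P,z)→(R,y,→)
state=R head=4 tape=xz_y[x]x   (R,x)→(Q,z,←)
state=Q head=3 tape=xz_[y]zx   (Q,y)→(H,_,←)
state=H head=2 tape=xz[_]_zx
At halt the head is at cell 2.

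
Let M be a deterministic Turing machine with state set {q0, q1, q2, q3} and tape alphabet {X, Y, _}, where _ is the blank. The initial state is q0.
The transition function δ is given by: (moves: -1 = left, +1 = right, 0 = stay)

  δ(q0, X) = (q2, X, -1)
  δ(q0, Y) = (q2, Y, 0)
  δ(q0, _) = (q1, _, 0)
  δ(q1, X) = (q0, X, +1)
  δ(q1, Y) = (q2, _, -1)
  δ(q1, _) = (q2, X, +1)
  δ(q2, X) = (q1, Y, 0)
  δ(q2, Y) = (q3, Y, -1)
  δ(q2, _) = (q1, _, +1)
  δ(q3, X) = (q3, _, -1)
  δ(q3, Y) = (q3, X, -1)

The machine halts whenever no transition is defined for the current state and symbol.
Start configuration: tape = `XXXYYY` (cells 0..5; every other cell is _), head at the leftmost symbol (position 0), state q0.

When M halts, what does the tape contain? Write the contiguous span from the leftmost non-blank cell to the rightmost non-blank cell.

X__YYY

q0 | _[X]XXYYY   read X → write X, move -1, go to q2
q2 | [_]XXXYYY   read _ → write _, move +1, go to q1
q1 | _[X]XXYYY   read X → write X, move +1, go to q0
q0 | _X[X]XYYY   read X → write X, move -1, go to q2
q2 | _[X]XXYYY   read X → write Y, move 0, go to q1
q1 | _[Y]XXYYY   read Y → write _, move -1, go to q2
q2 | [_]_XXYYY   read _ → write _, move +1, go to q1
q1 | _[_]XXYYY   read _ → write X, move +1, go to q2
q2 | _X[X]XYYY   read X → write Y, move 0, go to q1
q1 | _X[Y]XYYY   read Y → write _, move -1, go to q2
q2 | _[X]_XYYY   read X → write Y, move 0, go to q1
q1 | _[Y]_XYYY   read Y → write _, move -1, go to q2
q2 | [_]__XYYY   read _ → write _, move +1, go to q1
q1 | _[_]_XYYY   read _ → write X, move +1, go to q2
q2 | _X[_]XYYY   read _ → write _, move +1, go to q1
q1 | _X_[X]YYY   read X → write X, move +1, go to q0
q0 | _X_X[Y]YY   read Y → write Y, move 0, go to q2
q2 | _X_X[Y]YY   read Y → write Y, move -1, go to q3
q3 | _X_[X]YYY   read X → write _, move -1, go to q3
q3 | _X[_]_YYY
The non-blank tape span at halt is X__YYY.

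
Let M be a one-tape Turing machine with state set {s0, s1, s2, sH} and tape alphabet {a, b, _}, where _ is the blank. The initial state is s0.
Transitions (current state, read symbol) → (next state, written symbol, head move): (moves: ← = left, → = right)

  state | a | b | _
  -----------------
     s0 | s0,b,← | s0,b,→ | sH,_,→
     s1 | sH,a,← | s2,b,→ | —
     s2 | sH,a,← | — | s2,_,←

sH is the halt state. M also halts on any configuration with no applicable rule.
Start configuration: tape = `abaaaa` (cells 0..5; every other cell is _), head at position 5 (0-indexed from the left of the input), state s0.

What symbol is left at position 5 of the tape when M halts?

s0 | abaaa[a]__   read a → write b, move ←, go to s0
s0 | abaa[a]b__   read a → write b, move ←, go to s0
s0 | aba[a]bb__   read a → write b, move ←, go to s0
s0 | ab[a]bbb__   read a → write b, move ←, go to s0
s0 | a[b]bbbb__   read b → write b, move →, go to s0
s0 | ab[b]bbb__   read b → write b, move →, go to s0
s0 | abb[b]bb__   read b → write b, move →, go to s0
s0 | abbb[b]b__   read b → write b, move →, go to s0
s0 | abbbb[b]__   read b → write b, move →, go to s0
s0 | abbbbb[_]_   read _ → write _, move →, go to sH
sH | abbbbb_[_]
Cell 5 holds b when M halts.

b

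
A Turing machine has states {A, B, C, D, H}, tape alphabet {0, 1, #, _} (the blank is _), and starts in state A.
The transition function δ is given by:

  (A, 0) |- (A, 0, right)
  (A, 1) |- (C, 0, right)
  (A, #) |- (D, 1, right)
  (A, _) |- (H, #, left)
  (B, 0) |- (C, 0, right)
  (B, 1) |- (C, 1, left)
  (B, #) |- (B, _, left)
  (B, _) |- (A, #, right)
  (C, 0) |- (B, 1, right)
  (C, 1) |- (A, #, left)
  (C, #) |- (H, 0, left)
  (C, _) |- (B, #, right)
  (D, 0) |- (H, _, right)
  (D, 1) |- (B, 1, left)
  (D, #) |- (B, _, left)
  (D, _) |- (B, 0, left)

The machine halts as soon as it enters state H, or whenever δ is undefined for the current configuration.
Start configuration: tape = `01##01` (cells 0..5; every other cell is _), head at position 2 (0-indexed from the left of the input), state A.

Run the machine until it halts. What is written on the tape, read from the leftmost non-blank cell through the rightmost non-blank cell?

##11_01

state=A head=2 tape=__01[#]#01   (A,#)→(D,1,right)
state=D head=3 tape=__011[#]01   (D,#)→(B,_,left)
state=B head=2 tape=__01[1]_01   (B,1)→(C,1,left)
state=C head=1 tape=__0[1]1_01   (C,1)→(A,#,left)
state=A head=0 tape=__[0]#1_01   (A,0)→(A,0,right)
state=A head=1 tape=__0[#]1_01   (A,#)→(D,1,right)
state=D head=2 tape=__01[1]_01   (D,1)→(B,1,left)
state=B head=1 tape=__0[1]1_01   (B,1)→(C,1,left)
state=C head=0 tape=__[0]11_01   (C,0)→(B,1,right)
state=B head=1 tape=__1[1]1_01   (B,1)→(C,1,left)
state=C head=0 tape=__[1]11_01   (C,1)→(A,#,left)
state=A head=-1 tape=_[_]#11_01   (A,_)→(H,#,left)
state=H head=-2 tape=[_]##11_01
The non-blank tape span at halt is ##11_01.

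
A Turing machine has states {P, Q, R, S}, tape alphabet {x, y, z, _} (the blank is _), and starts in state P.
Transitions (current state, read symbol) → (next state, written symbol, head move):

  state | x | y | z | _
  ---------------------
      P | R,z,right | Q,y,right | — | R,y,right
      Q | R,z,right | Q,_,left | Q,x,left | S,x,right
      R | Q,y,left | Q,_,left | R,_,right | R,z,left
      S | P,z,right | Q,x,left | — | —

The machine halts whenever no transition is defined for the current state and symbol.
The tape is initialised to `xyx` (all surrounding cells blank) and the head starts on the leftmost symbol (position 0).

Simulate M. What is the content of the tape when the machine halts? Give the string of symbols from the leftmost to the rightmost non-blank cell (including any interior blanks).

P | ___[x]yx__   read x → write z, move right, go to R
R | ___z[y]x__   read y → write _, move left, go to Q
Q | ___[z]_x__   read z → write x, move left, go to Q
Q | __[_]x_x__   read _ → write x, move right, go to S
S | __x[x]_x__   read x → write z, move right, go to P
P | __xz[_]x__   read _ → write y, move right, go to R
R | __xzy[x]__   read x → write y, move left, go to Q
Q | __xz[y]y__   read y → write _, move left, go to Q
Q | __x[z]_y__   read z → write x, move left, go to Q
Q | __[x]x_y__   read x → write z, move right, go to R
R | __z[x]_y__   read x → write y, move left, go to Q
Q | __[z]y_y__   read z → write x, move left, go to Q
Q | _[_]xy_y__   read _ → write x, move right, go to S
S | _x[x]y_y__   read x → write z, move right, go to P
P | _xz[y]_y__   read y → write y, move right, go to Q
Q | _xzy[_]y__   read _ → write x, move right, go to S
S | _xzyx[y]__   read y → write x, move left, go to Q
Q | _xzy[x]x__   read x → write z, move right, go to R
R | _xzyz[x]__   read x → write y, move left, go to Q
Q | _xzy[z]y__   read z → write x, move left, go to Q
Q | _xz[y]xy__   read y → write _, move left, go to Q
Q | _x[z]_xy__   read z → write x, move left, go to Q
Q | _[x]x_xy__   read x → write z, move right, go to R
R | _z[x]_xy__   read x → write y, move left, go to Q
Q | _[z]y_xy__   read z → write x, move left, go to Q
Q | [_]xy_xy__   read _ → write x, move right, go to S
S | x[x]y_xy__   read x → write z, move right, go to P
P | xz[y]_xy__   read y → write y, move right, go to Q
Q | xzy[_]xy__   read _ → write x, move right, go to S
S | xzyx[x]y__   read x → write z, move right, go to P
P | xzyxz[y]__   read y → write y, move right, go to Q
Q | xzyxzy[_]_   read _ → write x, move right, go to S
S | xzyxzyx[_]
The non-blank tape span at halt is xzyxzyx.

xzyxzyx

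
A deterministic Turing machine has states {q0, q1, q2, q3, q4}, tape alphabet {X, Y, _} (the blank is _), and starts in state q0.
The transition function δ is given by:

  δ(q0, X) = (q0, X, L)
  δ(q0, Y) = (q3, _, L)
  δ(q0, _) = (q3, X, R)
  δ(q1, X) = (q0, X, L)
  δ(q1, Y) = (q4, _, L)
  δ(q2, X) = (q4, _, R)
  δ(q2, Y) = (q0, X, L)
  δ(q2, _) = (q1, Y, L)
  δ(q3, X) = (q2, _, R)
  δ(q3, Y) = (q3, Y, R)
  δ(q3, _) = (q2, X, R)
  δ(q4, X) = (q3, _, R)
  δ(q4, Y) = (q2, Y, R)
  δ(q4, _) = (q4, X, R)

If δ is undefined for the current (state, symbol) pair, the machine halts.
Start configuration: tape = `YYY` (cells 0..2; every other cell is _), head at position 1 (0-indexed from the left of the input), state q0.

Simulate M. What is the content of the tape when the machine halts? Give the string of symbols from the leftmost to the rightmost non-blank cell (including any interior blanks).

XX__XX_Y

state=q0 head=1 tape=__Y[Y]Y___   (q0,Y)→(q3,_,L)
state=q3 head=0 tape=__[Y]_Y___   (q3,Y)→(q3,Y,R)
state=q3 head=1 tape=__Y[_]Y___   (q3,_)→(q2,X,R)
state=q2 head=2 tape=__YX[Y]___   (q2,Y)→(q0,X,L)
state=q0 head=1 tape=__Y[X]X___   (q0,X)→(q0,X,L)
state=q0 head=0 tape=__[Y]XX___   (q0,Y)→(q3,_,L)
state=q3 head=-1 tape=_[_]_XX___   (q3,_)→(q2,X,R)
state=q2 head=0 tape=_X[_]XX___   (q2,_)→(q1,Y,L)
state=q1 head=-1 tape=_[X]YXX___   (q1,X)→(q0,X,L)
state=q0 head=-2 tape=[_]XYXX___   (q0,_)→(q3,X,R)
state=q3 head=-1 tape=X[X]YXX___   (q3,X)→(q2,_,R)
state=q2 head=0 tape=X_[Y]XX___   (q2,Y)→(q0,X,L)
state=q0 head=-1 tape=X[_]XXX___   (q0,_)→(q3,X,R)
state=q3 head=0 tape=XX[X]XX___   (q3,X)→(q2,_,R)
state=q2 head=1 tape=XX_[X]X___   (q2,X)→(q4,_,R)
state=q4 head=2 tape=XX__[X]___   (q4,X)→(q3,_,R)
state=q3 head=3 tape=XX___[_]__   (q3,_)→(q2,X,R)
state=q2 head=4 tape=XX___X[_]_   (q2,_)→(q1,Y,L)
state=q1 head=3 tape=XX___[X]Y_   (q1,X)→(q0,X,L)
state=q0 head=2 tape=XX__[_]XY_   (q0,_)→(q3,X,R)
state=q3 head=3 tape=XX__X[X]Y_   (q3,X)→(q2,_,R)
state=q2 head=4 tape=XX__X_[Y]_   (q2,Y)→(q0,X,L)
state=q0 head=3 tape=XX__X[_]X_   (q0,_)→(q3,X,R)
state=q3 head=4 tape=XX__XX[X]_   (q3,X)→(q2,_,R)
state=q2 head=5 tape=XX__XX_[_]   (q2,_)→(q1,Y,L)
state=q1 head=4 tape=XX__XX[_]Y
The non-blank tape span at halt is XX__XX_Y.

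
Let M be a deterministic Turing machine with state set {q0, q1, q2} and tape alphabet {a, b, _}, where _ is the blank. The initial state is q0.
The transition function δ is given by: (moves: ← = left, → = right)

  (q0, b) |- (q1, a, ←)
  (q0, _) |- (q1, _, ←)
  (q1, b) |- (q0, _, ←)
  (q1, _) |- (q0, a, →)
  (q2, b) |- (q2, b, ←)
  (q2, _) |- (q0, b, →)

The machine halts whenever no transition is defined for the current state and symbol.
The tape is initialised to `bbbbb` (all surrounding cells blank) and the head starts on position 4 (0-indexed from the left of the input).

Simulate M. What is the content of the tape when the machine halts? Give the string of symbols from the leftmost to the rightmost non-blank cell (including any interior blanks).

q0 | _bbbb[b]   read b → write a, move ←, go to q1
q1 | _bbb[b]a   read b → write _, move ←, go to q0
q0 | _bb[b]_a   read b → write a, move ←, go to q1
q1 | _b[b]a_a   read b → write _, move ←, go to q0
q0 | _[b]_a_a   read b → write a, move ←, go to q1
q1 | [_]a_a_a   read _ → write a, move →, go to q0
q0 | a[a]_a_a
The non-blank tape span at halt is aa_a_a.

aa_a_a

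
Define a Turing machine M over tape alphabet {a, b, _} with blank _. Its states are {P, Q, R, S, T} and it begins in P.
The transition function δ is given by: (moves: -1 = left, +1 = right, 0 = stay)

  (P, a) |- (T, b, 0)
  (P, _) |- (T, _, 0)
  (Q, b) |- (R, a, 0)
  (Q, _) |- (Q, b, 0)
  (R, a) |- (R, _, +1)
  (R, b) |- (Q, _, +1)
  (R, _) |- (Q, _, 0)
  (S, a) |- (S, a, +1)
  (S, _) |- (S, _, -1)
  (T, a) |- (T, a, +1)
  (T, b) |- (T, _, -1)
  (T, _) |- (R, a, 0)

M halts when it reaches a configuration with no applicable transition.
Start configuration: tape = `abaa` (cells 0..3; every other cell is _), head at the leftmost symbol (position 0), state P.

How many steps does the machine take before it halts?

state=P head=0 tape=_[a]baa   (P,a)→(T,b,0)
state=T head=0 tape=_[b]baa   (T,b)→(T,_,-1)
state=T head=-1 tape=[_]_baa   (T,_)→(R,a,0)
state=R head=-1 tape=[a]_baa   (R,a)→(R,_,+1)
state=R head=0 tape=_[_]baa   (R,_)→(Q,_,0)
state=Q head=0 tape=_[_]baa   (Q,_)→(Q,b,0)
state=Q head=0 tape=_[b]baa   (Q,b)→(R,a,0)
state=R head=0 tape=_[a]baa   (R,a)→(R,_,+1)
state=R head=1 tape=__[b]aa   (R,b)→(Q,_,+1)
state=Q head=2 tape=___[a]a
M halts after 9 transitions.

9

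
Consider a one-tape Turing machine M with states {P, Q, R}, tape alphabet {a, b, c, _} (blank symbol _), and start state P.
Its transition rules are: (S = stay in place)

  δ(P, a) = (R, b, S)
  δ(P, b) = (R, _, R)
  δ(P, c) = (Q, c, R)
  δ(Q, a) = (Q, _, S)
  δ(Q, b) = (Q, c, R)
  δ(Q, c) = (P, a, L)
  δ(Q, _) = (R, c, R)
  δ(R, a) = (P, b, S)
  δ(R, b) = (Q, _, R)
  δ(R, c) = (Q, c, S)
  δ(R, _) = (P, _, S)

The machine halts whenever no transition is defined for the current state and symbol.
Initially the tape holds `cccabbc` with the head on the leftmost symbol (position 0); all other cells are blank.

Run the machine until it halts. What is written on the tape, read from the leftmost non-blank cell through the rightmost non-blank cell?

P | [c]ccabbc_   read c → write c, move R, go to Q
Q | c[c]cabbc_   read c → write a, move L, go to P
P | [c]acabbc_   read c → write c, move R, go to Q
Q | c[a]cabbc_   read a → write _, move S, go to Q
Q | c[_]cabbc_   read _ → write c, move R, go to R
R | cc[c]abbc_   read c → write c, move S, go to Q
Q | cc[c]abbc_   read c → write a, move L, go to P
P | c[c]aabbc_   read c → write c, move R, go to Q
Q | cc[a]abbc_   read a → write _, move S, go to Q
Q | cc[_]abbc_   read _ → write c, move R, go to R
R | ccc[a]bbc_   read a → write b, move S, go to P
P | ccc[b]bbc_   read b → write _, move R, go to R
R | ccc_[b]bc_   read b → write _, move R, go to Q
Q | ccc__[b]c_   read b → write c, move R, go to Q
Q | ccc__c[c]_   read c → write a, move L, go to P
P | ccc__[c]a_   read c → write c, move R, go to Q
Q | ccc__c[a]_   read a → write _, move S, go to Q
Q | ccc__c[_]_   read _ → write c, move R, go to R
R | ccc__cc[_]   read _ → write _, move S, go to P
P | ccc__cc[_]
The non-blank tape span at halt is ccc__cc.

ccc__cc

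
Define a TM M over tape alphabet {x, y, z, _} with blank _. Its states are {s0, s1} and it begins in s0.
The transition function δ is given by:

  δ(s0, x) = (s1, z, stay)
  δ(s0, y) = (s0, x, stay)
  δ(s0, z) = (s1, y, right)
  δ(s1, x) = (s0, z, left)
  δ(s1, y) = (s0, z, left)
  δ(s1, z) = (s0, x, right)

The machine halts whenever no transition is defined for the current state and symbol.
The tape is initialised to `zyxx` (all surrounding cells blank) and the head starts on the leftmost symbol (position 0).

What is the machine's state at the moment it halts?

state=s0 head=0 tape=[z]yxx_   (s0,z)→(s1,y,right)
state=s1 head=1 tape=y[y]xx_   (s1,y)→(s0,z,left)
state=s0 head=0 tape=[y]zxx_   (s0,y)→(s0,x,stay)
state=s0 head=0 tape=[x]zxx_   (s0,x)→(s1,z,stay)
state=s1 head=0 tape=[z]zxx_   (s1,z)→(s0,x,right)
state=s0 head=1 tape=x[z]xx_   (s0,z)→(s1,y,right)
state=s1 head=2 tape=xy[x]x_   (s1,x)→(s0,z,left)
state=s0 head=1 tape=x[y]zx_   (s0,y)→(s0,x,stay)
state=s0 head=1 tape=x[x]zx_   (s0,x)→(s1,z,stay)
state=s1 head=1 tape=x[z]zx_   (s1,z)→(s0,x,right)
state=s0 head=2 tape=xx[z]x_   (s0,z)→(s1,y,right)
state=s1 head=3 tape=xxy[x]_   (s1,x)→(s0,z,left)
state=s0 head=2 tape=xx[y]z_   (s0,y)→(s0,x,stay)
state=s0 head=2 tape=xx[x]z_   (s0,x)→(s1,z,stay)
state=s1 head=2 tape=xx[z]z_   (s1,z)→(s0,x,right)
state=s0 head=3 tape=xxx[z]_   (s0,z)→(s1,y,right)
state=s1 head=4 tape=xxxy[_]
No transition is defined for (s1, _); M halts in state s1.

s1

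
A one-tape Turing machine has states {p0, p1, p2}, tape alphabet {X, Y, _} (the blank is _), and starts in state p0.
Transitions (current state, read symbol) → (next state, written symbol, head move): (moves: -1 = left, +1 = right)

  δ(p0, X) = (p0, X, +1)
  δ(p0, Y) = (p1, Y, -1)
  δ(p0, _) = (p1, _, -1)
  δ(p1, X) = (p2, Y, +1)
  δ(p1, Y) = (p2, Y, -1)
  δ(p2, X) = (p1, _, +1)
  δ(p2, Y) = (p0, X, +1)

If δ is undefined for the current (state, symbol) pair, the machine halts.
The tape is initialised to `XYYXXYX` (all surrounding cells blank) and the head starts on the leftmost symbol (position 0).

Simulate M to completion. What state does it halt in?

p2

state=p0 head=0 tape=[X]YYXXYX_   (p0,X)→(p0,X,+1)
state=p0 head=1 tape=X[Y]YXXYX_   (p0,Y)→(p1,Y,-1)
state=p1 head=0 tape=[X]YYXXYX_   (p1,X)→(p2,Y,+1)
state=p2 head=1 tape=Y[Y]YXXYX_   (p2,Y)→(p0,X,+1)
state=p0 head=2 tape=YX[Y]XXYX_   (p0,Y)→(p1,Y,-1)
state=p1 head=1 tape=Y[X]YXXYX_   (p1,X)→(p2,Y,+1)
state=p2 head=2 tape=YY[Y]XXYX_   (p2,Y)→(p0,X,+1)
state=p0 head=3 tape=YYX[X]XYX_   (p0,X)→(p0,X,+1)
state=p0 head=4 tape=YYXX[X]YX_   (p0,X)→(p0,X,+1)
state=p0 head=5 tape=YYXXX[Y]X_   (p0,Y)→(p1,Y,-1)
state=p1 head=4 tape=YYXX[X]YX_   (p1,X)→(p2,Y,+1)
state=p2 head=5 tape=YYXXY[Y]X_   (p2,Y)→(p0,X,+1)
state=p0 head=6 tape=YYXXYX[X]_   (p0,X)→(p0,X,+1)
state=p0 head=7 tape=YYXXYXX[_]   (p0,_)→(p1,_,-1)
state=p1 head=6 tape=YYXXYX[X]_   (p1,X)→(p2,Y,+1)
state=p2 head=7 tape=YYXXYXY[_]
No transition is defined for (p2, _); M halts in state p2.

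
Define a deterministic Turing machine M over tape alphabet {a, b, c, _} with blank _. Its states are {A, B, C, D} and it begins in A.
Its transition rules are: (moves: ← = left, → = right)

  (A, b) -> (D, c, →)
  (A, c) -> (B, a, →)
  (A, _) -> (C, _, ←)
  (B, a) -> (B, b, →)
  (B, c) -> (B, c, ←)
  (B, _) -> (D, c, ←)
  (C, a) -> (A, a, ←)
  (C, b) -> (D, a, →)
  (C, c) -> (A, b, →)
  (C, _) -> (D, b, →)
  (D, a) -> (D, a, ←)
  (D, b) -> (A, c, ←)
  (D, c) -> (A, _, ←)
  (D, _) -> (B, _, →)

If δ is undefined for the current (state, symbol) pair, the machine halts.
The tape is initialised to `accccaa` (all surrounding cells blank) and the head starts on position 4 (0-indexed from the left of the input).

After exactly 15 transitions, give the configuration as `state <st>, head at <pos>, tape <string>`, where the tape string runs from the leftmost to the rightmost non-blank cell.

A | accc[c]aa_   read c → write a, move →, go to B
B | accca[a]a_   read a → write b, move →, go to B
B | acccab[a]_   read a → write b, move →, go to B
B | acccabb[_]   read _ → write c, move ←, go to D
D | acccab[b]c   read b → write c, move ←, go to A
A | accca[b]cc   read b → write c, move →, go to D
D | acccac[c]c   read c → write _, move ←, go to A
A | accca[c]_c   read c → write a, move →, go to B
B | acccaa[_]c   read _ → write c, move ←, go to D
D | accca[a]cc   read a → write a, move ←, go to D
D | accc[a]acc   read a → write a, move ←, go to D
D | acc[c]aacc   read c → write _, move ←, go to A
A | ac[c]_aacc   read c → write a, move →, go to B
B | aca[_]aacc   read _ → write c, move ←, go to D
D | ac[a]caacc   read a → write a, move ←, go to D
D | a[c]acaacc
After 15 steps: state D, head at 1, tape acacaacc.

state D, head at 1, tape acacaacc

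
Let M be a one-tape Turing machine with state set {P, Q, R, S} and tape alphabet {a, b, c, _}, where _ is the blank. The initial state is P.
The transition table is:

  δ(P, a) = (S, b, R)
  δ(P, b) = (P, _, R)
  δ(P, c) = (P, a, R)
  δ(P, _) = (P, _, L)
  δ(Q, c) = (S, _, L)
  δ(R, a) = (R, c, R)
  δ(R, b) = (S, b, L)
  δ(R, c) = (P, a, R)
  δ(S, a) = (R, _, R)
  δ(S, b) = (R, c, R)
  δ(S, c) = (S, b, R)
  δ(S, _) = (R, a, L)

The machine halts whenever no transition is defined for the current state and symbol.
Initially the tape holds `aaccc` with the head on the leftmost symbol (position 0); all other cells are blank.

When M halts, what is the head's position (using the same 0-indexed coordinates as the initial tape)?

state=P head=0 tape=[a]accc__   (P,a)→(S,b,R)
state=S head=1 tape=b[a]ccc__   (S,a)→(R,_,R)
state=R head=2 tape=b_[c]cc__   (R,c)→(P,a,R)
state=P head=3 tape=b_a[c]c__   (P,c)→(P,a,R)
state=P head=4 tape=b_aa[c]__   (P,c)→(P,a,R)
state=P head=5 tape=b_aaa[_]_   (P,_)→(P,_,L)
state=P head=4 tape=b_aa[a]__   (P,a)→(S,b,R)
state=S head=5 tape=b_aab[_]_   (S,_)→(R,a,L)
state=R head=4 tape=b_aa[b]a_   (R,b)→(S,b,L)
state=S head=3 tape=b_a[a]ba_   (S,a)→(R,_,R)
state=R head=4 tape=b_a_[b]a_   (R,b)→(S,b,L)
state=S head=3 tape=b_a[_]ba_   (S,_)→(R,a,L)
state=R head=2 tape=b_[a]aba_   (R,a)→(R,c,R)
state=R head=3 tape=b_c[a]ba_   (R,a)→(R,c,R)
state=R head=4 tape=b_cc[b]a_   (R,b)→(S,b,L)
state=S head=3 tape=b_c[c]ba_   (S,c)→(S,b,R)
state=S head=4 tape=b_cb[b]a_   (S,b)→(R,c,R)
state=R head=5 tape=b_cbc[a]_   (R,a)→(R,c,R)
state=R head=6 tape=b_cbcc[_]
At halt the head is at cell 6.

6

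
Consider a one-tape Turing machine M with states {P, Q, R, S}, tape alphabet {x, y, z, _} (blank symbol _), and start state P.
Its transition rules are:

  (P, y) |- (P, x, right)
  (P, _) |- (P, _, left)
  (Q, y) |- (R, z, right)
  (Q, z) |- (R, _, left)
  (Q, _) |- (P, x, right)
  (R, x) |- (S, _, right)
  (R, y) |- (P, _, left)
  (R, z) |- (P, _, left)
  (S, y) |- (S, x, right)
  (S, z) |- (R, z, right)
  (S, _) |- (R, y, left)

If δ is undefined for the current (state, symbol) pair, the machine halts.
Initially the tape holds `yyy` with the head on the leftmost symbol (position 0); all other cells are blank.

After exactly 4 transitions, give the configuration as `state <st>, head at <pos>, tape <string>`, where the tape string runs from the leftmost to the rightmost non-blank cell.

state P, head at 2, tape xxx

P | [y]yy_   read y → write x, move right, go to P
P | x[y]y_   read y → write x, move right, go to P
P | xx[y]_   read y → write x, move right, go to P
P | xxx[_]   read _ → write _, move left, go to P
P | xx[x]_
After 4 steps: state P, head at 2, tape xxx.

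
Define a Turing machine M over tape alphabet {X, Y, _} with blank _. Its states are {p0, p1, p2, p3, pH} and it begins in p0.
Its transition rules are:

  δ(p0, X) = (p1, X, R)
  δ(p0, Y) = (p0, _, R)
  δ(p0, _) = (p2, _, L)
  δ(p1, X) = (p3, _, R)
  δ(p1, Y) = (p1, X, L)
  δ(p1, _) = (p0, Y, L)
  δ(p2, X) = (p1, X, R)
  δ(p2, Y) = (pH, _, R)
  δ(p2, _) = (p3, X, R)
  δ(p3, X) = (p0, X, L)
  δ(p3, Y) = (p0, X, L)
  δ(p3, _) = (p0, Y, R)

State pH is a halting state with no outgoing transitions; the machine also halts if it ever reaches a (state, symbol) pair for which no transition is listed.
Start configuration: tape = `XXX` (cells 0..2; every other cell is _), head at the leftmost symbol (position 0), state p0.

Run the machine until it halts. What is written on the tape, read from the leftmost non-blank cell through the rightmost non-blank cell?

XYX

p0 | _[X]XX__   read X → write X, move R, go to p1
p1 | _X[X]X__   read X → write _, move R, go to p3
p3 | _X_[X]__   read X → write X, move L, go to p0
p0 | _X[_]X__   read _ → write _, move L, go to p2
p2 | _[X]_X__   read X → write X, move R, go to p1
p1 | _X[_]X__   read _ → write Y, move L, go to p0
p0 | _[X]YX__   read X → write X, move R, go to p1
p1 | _X[Y]X__   read Y → write X, move L, go to p1
p1 | _[X]XX__   read X → write _, move R, go to p3
p3 | __[X]X__   read X → write X, move L, go to p0
p0 | _[_]XX__   read _ → write _, move L, go to p2
p2 | [_]_XX__   read _ → write X, move R, go to p3
p3 | X[_]XX__   read _ → write Y, move R, go to p0
p0 | XY[X]X__   read X → write X, move R, go to p1
p1 | XYX[X]__   read X → write _, move R, go to p3
p3 | XYX_[_]_   read _ → write Y, move R, go to p0
p0 | XYX_Y[_]   read _ → write _, move L, go to p2
p2 | XYX_[Y]_   read Y → write _, move R, go to pH
pH | XYX__[_]
The non-blank tape span at halt is XYX.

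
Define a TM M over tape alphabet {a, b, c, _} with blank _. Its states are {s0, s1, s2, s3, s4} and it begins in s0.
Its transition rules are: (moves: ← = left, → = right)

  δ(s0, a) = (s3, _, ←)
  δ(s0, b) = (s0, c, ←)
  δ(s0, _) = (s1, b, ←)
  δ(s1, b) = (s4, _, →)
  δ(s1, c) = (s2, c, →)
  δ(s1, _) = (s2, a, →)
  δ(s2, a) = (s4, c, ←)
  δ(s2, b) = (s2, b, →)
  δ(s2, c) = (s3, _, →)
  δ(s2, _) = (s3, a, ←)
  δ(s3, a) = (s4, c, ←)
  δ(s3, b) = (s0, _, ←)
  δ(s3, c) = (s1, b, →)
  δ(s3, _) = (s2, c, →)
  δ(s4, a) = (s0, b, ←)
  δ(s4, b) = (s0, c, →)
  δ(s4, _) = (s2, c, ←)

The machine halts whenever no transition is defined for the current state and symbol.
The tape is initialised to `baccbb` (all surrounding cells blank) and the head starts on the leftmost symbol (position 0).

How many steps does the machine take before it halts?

18

s0 | __[b]accbb   read b → write c, move ←, go to s0
s0 | _[_]caccbb   read _ → write b, move ←, go to s1
s1 | [_]bcaccbb   read _ → write a, move →, go to s2
s2 | a[b]caccbb   read b → write b, move →, go to s2
s2 | ab[c]accbb   read c → write _, move →, go to s3
s3 | ab_[a]ccbb   read a → write c, move ←, go to s4
s4 | ab[_]cccbb   read _ → write c, move ←, go to s2
s2 | a[b]ccccbb   read b → write b, move →, go to s2
s2 | ab[c]cccbb   read c → write _, move →, go to s3
s3 | ab_[c]ccbb   read c → write b, move →, go to s1
s1 | ab_b[c]cbb   read c → write c, move →, go to s2
s2 | ab_bc[c]bb   read c → write _, move →, go to s3
s3 | ab_bc_[b]b   read b → write _, move ←, go to s0
s0 | ab_bc[_]_b   read _ → write b, move ←, go to s1
s1 | ab_b[c]b_b   read c → write c, move →, go to s2
s2 | ab_bc[b]_b   read b → write b, move →, go to s2
s2 | ab_bcb[_]b   read _ → write a, move ←, go to s3
s3 | ab_bc[b]ab   read b → write _, move ←, go to s0
s0 | ab_b[c]_ab
M halts after 18 transitions.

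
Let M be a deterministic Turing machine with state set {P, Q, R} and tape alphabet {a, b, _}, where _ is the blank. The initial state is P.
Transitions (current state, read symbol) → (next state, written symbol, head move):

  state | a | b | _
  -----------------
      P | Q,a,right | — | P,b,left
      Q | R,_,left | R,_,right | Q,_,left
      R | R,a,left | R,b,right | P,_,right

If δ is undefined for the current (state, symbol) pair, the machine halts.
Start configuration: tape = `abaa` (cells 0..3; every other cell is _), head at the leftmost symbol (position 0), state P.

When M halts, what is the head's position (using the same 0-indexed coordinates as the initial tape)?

2

state=P head=0 tape=[a]baa_   (P,a)→(Q,a,right)
state=Q head=1 tape=a[b]aa_   (Q,b)→(R,_,right)
state=R head=2 tape=a_[a]a_   (R,a)→(R,a,left)
state=R head=1 tape=a[_]aa_   (R,_)→(P,_,right)
state=P head=2 tape=a_[a]a_   (P,a)→(Q,a,right)
state=Q head=3 tape=a_a[a]_   (Q,a)→(R,_,left)
state=R head=2 tape=a_[a]__   (R,a)→(R,a,left)
state=R head=1 tape=a[_]a__   (R,_)→(P,_,right)
state=P head=2 tape=a_[a]__   (P,a)→(Q,a,right)
state=Q head=3 tape=a_a[_]_   (Q,_)→(Q,_,left)
state=Q head=2 tape=a_[a]__   (Q,a)→(R,_,left)
state=R head=1 tape=a[_]___   (R,_)→(P,_,right)
state=P head=2 tape=a_[_]__   (P,_)→(P,b,left)
state=P head=1 tape=a[_]b__   (P,_)→(P,b,left)
state=P head=0 tape=[a]bb__   (P,a)→(Q,a,right)
state=Q head=1 tape=a[b]b__   (Q,b)→(R,_,right)
state=R head=2 tape=a_[b]__   (R,b)→(R,b,right)
state=R head=3 tape=a_b[_]_   (R,_)→(P,_,right)
state=P head=4 tape=a_b_[_]   (P,_)→(P,b,left)
state=P head=3 tape=a_b[_]b   (P,_)→(P,b,left)
state=P head=2 tape=a_[b]bb
At halt the head is at cell 2.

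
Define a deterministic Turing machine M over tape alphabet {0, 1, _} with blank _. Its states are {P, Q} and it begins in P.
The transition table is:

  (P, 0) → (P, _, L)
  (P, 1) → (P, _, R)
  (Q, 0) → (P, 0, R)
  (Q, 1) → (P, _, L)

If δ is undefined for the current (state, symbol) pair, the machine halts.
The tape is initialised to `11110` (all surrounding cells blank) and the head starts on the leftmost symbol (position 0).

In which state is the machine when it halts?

state=P head=0 tape=[1]1110   (P,1)→(P,_,R)
state=P head=1 tape=_[1]110   (P,1)→(P,_,R)
state=P head=2 tape=__[1]10   (P,1)→(P,_,R)
state=P head=3 tape=___[1]0   (P,1)→(P,_,R)
state=P head=4 tape=____[0]   (P,0)→(P,_,L)
state=P head=3 tape=___[_]_
No transition is defined for (P, _); M halts in state P.

P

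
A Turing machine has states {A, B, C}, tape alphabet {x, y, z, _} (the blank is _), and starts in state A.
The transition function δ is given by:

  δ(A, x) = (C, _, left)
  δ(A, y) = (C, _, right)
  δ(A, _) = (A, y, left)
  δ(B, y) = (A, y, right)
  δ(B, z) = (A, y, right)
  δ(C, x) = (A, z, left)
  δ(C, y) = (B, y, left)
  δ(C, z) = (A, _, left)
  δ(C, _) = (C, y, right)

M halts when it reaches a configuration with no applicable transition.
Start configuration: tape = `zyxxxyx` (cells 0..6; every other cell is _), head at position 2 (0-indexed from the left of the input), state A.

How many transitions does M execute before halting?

A | zy[x]xxyx   read x → write _, move left, go to C
C | z[y]_xxyx   read y → write y, move left, go to B
B | [z]y_xxyx   read z → write y, move right, go to A
A | y[y]_xxyx   read y → write _, move right, go to C
C | y_[_]xxyx   read _ → write y, move right, go to C
C | y_y[x]xyx   read x → write z, move left, go to A
A | y_[y]zxyx   read y → write _, move right, go to C
C | y__[z]xyx   read z → write _, move left, go to A
A | y_[_]_xyx   read _ → write y, move left, go to A
A | y[_]y_xyx   read _ → write y, move left, go to A
A | [y]yy_xyx   read y → write _, move right, go to C
C | _[y]y_xyx   read y → write y, move left, go to B
B | [_]yy_xyx
M halts after 12 transitions.

12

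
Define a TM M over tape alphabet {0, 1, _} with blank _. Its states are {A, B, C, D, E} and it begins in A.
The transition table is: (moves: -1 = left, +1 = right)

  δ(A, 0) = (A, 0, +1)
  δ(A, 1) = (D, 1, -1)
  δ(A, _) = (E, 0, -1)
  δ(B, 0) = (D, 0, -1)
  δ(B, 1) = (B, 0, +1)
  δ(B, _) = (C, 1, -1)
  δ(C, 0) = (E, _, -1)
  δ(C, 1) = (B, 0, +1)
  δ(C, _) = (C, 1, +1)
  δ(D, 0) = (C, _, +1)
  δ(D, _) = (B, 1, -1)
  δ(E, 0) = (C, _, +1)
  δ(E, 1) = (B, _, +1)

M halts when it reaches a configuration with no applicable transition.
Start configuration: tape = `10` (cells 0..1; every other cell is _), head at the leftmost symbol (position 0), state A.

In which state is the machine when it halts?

E

A | ___[1]0   read 1 → write 1, move -1, go to D
D | __[_]10   read _ → write 1, move -1, go to B
B | _[_]110   read _ → write 1, move -1, go to C
C | [_]1110   read _ → write 1, move +1, go to C
C | 1[1]110   read 1 → write 0, move +1, go to B
B | 10[1]10   read 1 → write 0, move +1, go to B
B | 100[1]0   read 1 → write 0, move +1, go to B
B | 1000[0]   read 0 → write 0, move -1, go to D
D | 100[0]0   read 0 → write _, move +1, go to C
C | 100_[0]   read 0 → write _, move -1, go to E
E | 100[_]_
No transition is defined for (E, _); M halts in state E.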